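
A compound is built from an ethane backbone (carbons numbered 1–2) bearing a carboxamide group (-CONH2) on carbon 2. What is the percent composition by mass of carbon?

49.30%

Atom tally by fragment:
  CH3 → C:1 H:3
  CH2CONH2 → C:2 H:4 O:1 N:1
Element totals:
  C: 3
  H: 7
  N: 1
  O: 1
Molecular formula: C3H7NO.
Molar mass = 73.095 g/mol.
Mass from C: 3 × 12.011 = 36.033 g/mol.
%C = 36.033 / 73.095 × 100 = 49.30%.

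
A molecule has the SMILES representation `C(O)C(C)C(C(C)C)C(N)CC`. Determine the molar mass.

173.30 g/mol

Atom tally by fragment:
  HOCH2 → C:1 H:3 O:1
  CH(CH3) → C:2 H:4
  CH(CH(CH3)2) → C:4 H:8
  CH(NH2) → C:1 H:3 N:1
  CH2 → C:1 H:2
  CH3 → C:1 H:3
Element totals:
  C: 10
  H: 23
  N: 1
  O: 1
Molecular formula: C10H23NO.
  M = 10(12.011) + 23(1.008) + 14.007 + 15.999
    = 120.110 + 23.184 + 14.007 + 15.999 = 173.300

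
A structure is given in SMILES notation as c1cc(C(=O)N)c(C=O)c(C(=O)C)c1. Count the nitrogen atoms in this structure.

Atom tally by fragment:
  benzene ring core → C:6 H:6
  (− 3 ring H displaced by substituents)
  + CONH2 → C:1 H:2 O:1 N:1
  + CHO → C:1 H:1 O:1
  + COCH3 → C:2 H:3 O:1
Element totals:
  C: 10
  H: 9
  N: 1
  O: 3

1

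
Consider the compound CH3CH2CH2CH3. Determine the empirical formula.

Atom tally by fragment:
  CH3 → C:1 H:3
  CH2 → C:1 H:2
  CH2 → C:1 H:2
  CH3 → C:1 H:3
Element totals:
  C: 4
  H: 10
Molecular formula: C4H10.
gcd of subscripts = 2; dividing each by 2:
  C: 4/2 = 2
  H: 10/2 = 5

C2H5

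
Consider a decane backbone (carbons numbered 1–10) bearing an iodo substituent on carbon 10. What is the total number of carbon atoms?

10

Atom tally by fragment:
  CH3 → C:1 H:3
  CH2 → C:1 H:2
  CH2 → C:1 H:2
  CH2 → C:1 H:2
  CH2 → C:1 H:2
  CH2 → C:1 H:2
  CH2 → C:1 H:2
  CH2 → C:1 H:2
  CH2 → C:1 H:2
  CH2I → C:1 H:2 I:1
Element totals:
  C: 10
  H: 21
  I: 1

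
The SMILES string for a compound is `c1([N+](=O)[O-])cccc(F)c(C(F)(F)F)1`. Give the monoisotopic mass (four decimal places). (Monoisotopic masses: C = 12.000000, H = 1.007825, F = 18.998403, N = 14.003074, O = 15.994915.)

Atom tally by fragment:
  benzene ring core → C:6 H:6
  (− 3 ring H displaced by substituents)
  + NO2 → N:1 O:2
  + F → F:1
  + CF3 → C:1 F:3
Element totals:
  C: 7
  H: 3
  F: 4
  N: 1
  O: 2
Molecular formula: C7H3F4NO2.
  M = 7(12.0) + 3(1.007825) + 4(18.998403) + 14.003074 + 2(15.994915)
    = 84.000000 + 3.023475 + 75.993612 + 14.003074 + 31.989830 = 209.009991

209.0100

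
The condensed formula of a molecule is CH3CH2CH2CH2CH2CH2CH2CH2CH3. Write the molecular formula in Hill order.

Atom tally by fragment:
  CH3 → C:1 H:3
  CH2 → C:1 H:2
  CH2 → C:1 H:2
  CH2 → C:1 H:2
  CH2 → C:1 H:2
  CH2 → C:1 H:2
  CH2 → C:1 H:2
  CH2 → C:1 H:2
  CH3 → C:1 H:3
Element totals:
  C: 9
  H: 20

C9H20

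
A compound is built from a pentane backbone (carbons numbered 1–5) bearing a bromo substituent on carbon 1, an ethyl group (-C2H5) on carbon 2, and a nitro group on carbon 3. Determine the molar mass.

224.10 g/mol

Atom tally by fragment:
  BrCH2 → C:1 H:2 Br:1
  CH(C2H5) → C:3 H:6
  CH(NO2) → C:1 H:1 N:1 O:2
  CH2 → C:1 H:2
  CH3 → C:1 H:3
Element totals:
  C: 7
  H: 14
  Br: 1
  N: 1
  O: 2
Molecular formula: C7H14BrNO2.
  M = 7(12.011) + 14(1.008) + 79.904 + 14.007 + 2(15.999)
    = 84.077 + 14.112 + 79.904 + 14.007 + 31.998 = 224.098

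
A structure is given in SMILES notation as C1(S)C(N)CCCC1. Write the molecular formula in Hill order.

C6H13NS

Atom tally by fragment:
  cyclohexane ring core → C:6 H:12
  (− 2 ring H displaced by substituents)
  + SH → S:1 H:1
  + NH2 → N:1 H:2
Element totals:
  C: 6
  H: 13
  N: 1
  S: 1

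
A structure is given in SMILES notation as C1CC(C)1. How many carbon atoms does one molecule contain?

4

Atom tally by fragment:
  cyclopropane ring core → C:3 H:6
  (− 1 ring H displaced by substituents)
  + CH3 → C:1 H:3
Element totals:
  C: 4
  H: 8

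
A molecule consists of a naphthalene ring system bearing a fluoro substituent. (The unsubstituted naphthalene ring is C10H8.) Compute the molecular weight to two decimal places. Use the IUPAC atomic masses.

146.16 g/mol

Atom tally by fragment:
  naphthalene ring system core → C:10 H:8
  (− 1 ring H displaced by substituents)
  + F → F:1
Element totals:
  C: 10
  H: 7
  F: 1
Molecular formula: C10H7F.
  M = 10(12.011) + 7(1.008) + 18.998
    = 120.110 + 7.056 + 18.998 = 146.164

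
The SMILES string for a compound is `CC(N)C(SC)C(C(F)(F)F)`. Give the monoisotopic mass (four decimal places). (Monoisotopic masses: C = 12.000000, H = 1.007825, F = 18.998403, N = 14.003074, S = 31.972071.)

Atom tally by fragment:
  CH3 → C:1 H:3
  CH(NH2) → C:1 H:3 N:1
  CH(SCH3) → C:2 H:4 S:1
  CH2CF3 → C:2 H:2 F:3
Element totals:
  C: 6
  H: 12
  F: 3
  N: 1
  S: 1
Molecular formula: C6H12F3NS.
  M = 6(12.0) + 12(1.007825) + 3(18.998403) + 14.003074 + 31.972071
    = 72.000000 + 12.093900 + 56.995209 + 14.003074 + 31.972071 = 187.064254

187.0643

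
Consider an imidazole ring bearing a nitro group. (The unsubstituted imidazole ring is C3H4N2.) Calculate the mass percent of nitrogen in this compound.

Atom tally by fragment:
  imidazole ring core → C:3 H:4 N:2
  (− 1 ring H displaced by substituents)
  + NO2 → N:1 O:2
Element totals:
  C: 3
  H: 3
  N: 3
  O: 2
Molecular formula: C3H3N3O2.
Molar mass = 113.076 g/mol.
Mass from N: 3 × 14.007 = 42.021 g/mol.
%N = 42.021 / 113.076 × 100 = 37.16%.

37.16%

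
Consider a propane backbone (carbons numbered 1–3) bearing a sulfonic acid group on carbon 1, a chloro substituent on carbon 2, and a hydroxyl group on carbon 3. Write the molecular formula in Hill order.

C3H7ClO4S

Atom tally by fragment:
  HO3SCH2 → C:1 H:3 S:1 O:3
  CH(Cl) → C:1 H:1 Cl:1
  CH2OH → C:1 H:3 O:1
Element totals:
  C: 3
  H: 7
  Cl: 1
  O: 4
  S: 1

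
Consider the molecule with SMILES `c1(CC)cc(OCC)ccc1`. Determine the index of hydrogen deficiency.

Atom tally by fragment:
  benzene ring core → C:6 H:6
  (− 2 ring H displaced by substituents)
  + C2H5 → C:2 H:5
  + OC2H5 → C:2 H:5 O:1
Element totals:
  C: 10
  H: 14
  O: 1
Molecular formula: C10H14O.
DoU = (2C + 2 + N − H − X) / 2 = (2·10 + 2 + 0 − 14 − 0) / 2 = 4.

4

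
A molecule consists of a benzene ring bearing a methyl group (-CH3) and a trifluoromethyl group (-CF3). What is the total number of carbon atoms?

8

Atom tally by fragment:
  benzene ring core → C:6 H:6
  (− 2 ring H displaced by substituents)
  + CH3 → C:1 H:3
  + CF3 → C:1 F:3
Element totals:
  C: 8
  H: 7
  F: 3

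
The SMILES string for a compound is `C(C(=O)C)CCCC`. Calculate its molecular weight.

114.19 g/mol

Atom tally by fragment:
  CH3COCH2 → C:3 H:5 O:1
  CH2 → C:1 H:2
  CH2 → C:1 H:2
  CH2 → C:1 H:2
  CH3 → C:1 H:3
Element totals:
  C: 7
  H: 14
  O: 1
Molecular formula: C7H14O.
  M = 7(12.011) + 14(1.008) + 15.999
    = 84.077 + 14.112 + 15.999 = 114.188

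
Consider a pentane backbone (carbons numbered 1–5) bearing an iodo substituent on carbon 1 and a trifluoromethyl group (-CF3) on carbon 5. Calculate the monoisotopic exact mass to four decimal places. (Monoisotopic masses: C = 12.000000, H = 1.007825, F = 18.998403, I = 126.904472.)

Atom tally by fragment:
  ICH2 → C:1 H:2 I:1
  CH2 → C:1 H:2
  CH2 → C:1 H:2
  CH2 → C:1 H:2
  CH2CF3 → C:2 H:2 F:3
Element totals:
  C: 6
  H: 10
  F: 3
  I: 1
Molecular formula: C6H10F3I.
  M = 6(12.0) + 10(1.007825) + 3(18.998403) + 126.904472
    = 72.000000 + 10.078250 + 56.995209 + 126.904472 = 265.977931

265.9779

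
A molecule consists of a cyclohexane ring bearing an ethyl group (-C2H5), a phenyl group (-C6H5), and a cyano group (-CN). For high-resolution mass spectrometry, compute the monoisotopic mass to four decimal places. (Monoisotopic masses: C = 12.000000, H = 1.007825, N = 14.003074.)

Atom tally by fragment:
  cyclohexane ring core → C:6 H:12
  (− 3 ring H displaced by substituents)
  + C2H5 → C:2 H:5
  + C6H5 → C:6 H:5
  + CN → C:1 N:1
Element totals:
  C: 15
  H: 19
  N: 1
Molecular formula: C15H19N.
  M = 15(12.0) + 19(1.007825) + 14.003074
    = 180.000000 + 19.148675 + 14.003074 = 213.151749

213.1517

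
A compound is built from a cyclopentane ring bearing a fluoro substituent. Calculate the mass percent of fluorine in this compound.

Atom tally by fragment:
  cyclopentane ring core → C:5 H:10
  (− 1 ring H displaced by substituents)
  + F → F:1
Element totals:
  C: 5
  H: 9
  F: 1
Molecular formula: C5H9F.
Molar mass = 88.125 g/mol.
Mass from F: 1 × 18.998 = 18.998 g/mol.
%F = 18.998 / 88.125 × 100 = 21.56%.

21.56%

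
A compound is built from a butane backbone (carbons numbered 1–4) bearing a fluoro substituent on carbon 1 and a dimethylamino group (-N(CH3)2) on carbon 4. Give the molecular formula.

Atom tally by fragment:
  FCH2 → C:1 H:2 F:1
  CH2 → C:1 H:2
  CH2 → C:1 H:2
  CH2N(CH3)2 → C:3 H:8 N:1
Element totals:
  C: 6
  H: 14
  F: 1
  N: 1

C6H14FN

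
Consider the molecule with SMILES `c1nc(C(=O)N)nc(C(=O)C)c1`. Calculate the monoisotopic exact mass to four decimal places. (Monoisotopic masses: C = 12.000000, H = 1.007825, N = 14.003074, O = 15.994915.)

165.0538

Atom tally by fragment:
  pyrimidine ring core → C:4 H:4 N:2
  (− 2 ring H displaced by substituents)
  + CONH2 → C:1 H:2 O:1 N:1
  + COCH3 → C:2 H:3 O:1
Element totals:
  C: 7
  H: 7
  N: 3
  O: 2
Molecular formula: C7H7N3O2.
  M = 7(12.0) + 7(1.007825) + 3(14.003074) + 2(15.994915)
    = 84.000000 + 7.054775 + 42.009222 + 31.989830 = 165.053827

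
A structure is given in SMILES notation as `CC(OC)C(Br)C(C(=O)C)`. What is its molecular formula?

C7H13BrO2

Atom tally by fragment:
  CH3 → C:1 H:3
  CH(OCH3) → C:2 H:4 O:1
  CH(Br) → C:1 H:1 Br:1
  CH2COCH3 → C:3 H:5 O:1
Element totals:
  C: 7
  H: 13
  Br: 1
  O: 2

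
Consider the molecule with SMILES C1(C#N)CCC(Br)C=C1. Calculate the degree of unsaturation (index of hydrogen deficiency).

Atom tally by fragment:
  cyclohexene ring core → C:6 H:10
  (− 2 ring H displaced by substituents)
  + CN → C:1 N:1
  + Br → Br:1
Element totals:
  C: 7
  H: 8
  Br: 1
  N: 1
Molecular formula: C7H8BrN.
DoU = (2C + 2 + N − H − X) / 2 = (2·7 + 2 + 1 − 8 − 1) / 2 = 4.

4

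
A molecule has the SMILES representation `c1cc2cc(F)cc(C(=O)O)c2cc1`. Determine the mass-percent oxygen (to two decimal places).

Atom tally by fragment:
  naphthalene ring system core → C:10 H:8
  (− 2 ring H displaced by substituents)
  + F → F:1
  + COOH → C:1 H:1 O:2
Element totals:
  C: 11
  H: 7
  F: 1
  O: 2
Molecular formula: C11H7FO2.
Molar mass = 190.173 g/mol.
Mass from O: 2 × 15.999 = 31.998 g/mol.
%O = 31.998 / 190.173 × 100 = 16.83%.

16.83%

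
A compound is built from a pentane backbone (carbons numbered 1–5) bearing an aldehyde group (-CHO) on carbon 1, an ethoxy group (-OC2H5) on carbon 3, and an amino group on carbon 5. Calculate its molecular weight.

Atom tally by fragment:
  OHCCH2 → C:2 H:3 O:1
  CH2 → C:1 H:2
  CH(OC2H5) → C:3 H:6 O:1
  CH2 → C:1 H:2
  CH2NH2 → C:1 H:4 N:1
Element totals:
  C: 8
  H: 17
  N: 1
  O: 2
Molecular formula: C8H17NO2.
  M = 8(12.011) + 17(1.008) + 14.007 + 2(15.999)
    = 96.088 + 17.136 + 14.007 + 31.998 = 159.229

159.23 g/mol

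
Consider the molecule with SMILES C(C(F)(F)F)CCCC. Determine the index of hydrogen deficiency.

Atom tally by fragment:
  F3CCH2 → C:2 H:2 F:3
  CH2 → C:1 H:2
  CH2 → C:1 H:2
  CH2 → C:1 H:2
  CH3 → C:1 H:3
Element totals:
  C: 6
  H: 11
  F: 3
Molecular formula: C6H11F3.
DoU = (2C + 2 + N − H − X) / 2 = (2·6 + 2 + 0 − 11 − 3) / 2 = 0.

0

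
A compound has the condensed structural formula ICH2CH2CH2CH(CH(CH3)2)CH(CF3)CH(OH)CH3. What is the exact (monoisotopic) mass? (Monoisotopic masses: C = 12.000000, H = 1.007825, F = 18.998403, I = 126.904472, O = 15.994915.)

352.0511

Atom tally by fragment:
  ICH2 → C:1 H:2 I:1
  CH2 → C:1 H:2
  CH2 → C:1 H:2
  CH(CH(CH3)2) → C:4 H:8
  CH(CF3) → C:2 H:1 F:3
  CH(OH) → C:1 H:2 O:1
  CH3 → C:1 H:3
Element totals:
  C: 11
  H: 20
  F: 3
  I: 1
  O: 1
Molecular formula: C11H20F3IO.
  M = 11(12.0) + 20(1.007825) + 3(18.998403) + 126.904472 + 15.994915
    = 132.000000 + 20.156500 + 56.995209 + 126.904472 + 15.994915 = 352.051096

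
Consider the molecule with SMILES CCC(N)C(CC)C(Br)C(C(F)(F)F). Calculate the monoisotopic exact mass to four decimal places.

Atom tally by fragment:
  CH3 → C:1 H:3
  CH2 → C:1 H:2
  CH(NH2) → C:1 H:3 N:1
  CH(C2H5) → C:3 H:6
  CH(Br) → C:1 H:1 Br:1
  CH2CF3 → C:2 H:2 F:3
Element totals:
  C: 9
  H: 17
  Br: 1
  F: 3
  N: 1
Molecular formula: C9H17BrF3N.
  M = 9(12.0) + 17(1.007825) + 78.918338 + 3(18.998403) + 14.003074
    = 108.000000 + 17.133025 + 78.918338 + 56.995209 + 14.003074 = 275.049646

275.0496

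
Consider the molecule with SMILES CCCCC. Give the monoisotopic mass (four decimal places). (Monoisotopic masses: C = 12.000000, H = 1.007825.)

72.0939

Atom tally by fragment:
  CH3 → C:1 H:3
  CH2 → C:1 H:2
  CH2 → C:1 H:2
  CH2 → C:1 H:2
  CH3 → C:1 H:3
Element totals:
  C: 5
  H: 12
Molecular formula: C5H12.
  M = 5(12.0) + 12(1.007825)
    = 60.000000 + 12.093900 = 72.093900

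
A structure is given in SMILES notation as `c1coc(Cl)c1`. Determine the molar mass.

Atom tally by fragment:
  furan ring core → C:4 H:4 O:1
  (− 1 ring H displaced by substituents)
  + Cl → Cl:1
Element totals:
  C: 4
  H: 3
  Cl: 1
  O: 1
Molecular formula: C4H3ClO.
  M = 4(12.011) + 3(1.008) + 35.45 + 15.999
    = 48.044 + 3.024 + 35.450 + 15.999 = 102.517

102.52 g/mol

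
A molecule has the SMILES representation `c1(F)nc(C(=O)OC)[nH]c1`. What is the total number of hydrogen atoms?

Atom tally by fragment:
  imidazole ring core → C:3 H:4 N:2
  (− 2 ring H displaced by substituents)
  + F → F:1
  + COOCH3 → C:2 H:3 O:2
Element totals:
  C: 5
  H: 5
  F: 1
  N: 2
  O: 2

5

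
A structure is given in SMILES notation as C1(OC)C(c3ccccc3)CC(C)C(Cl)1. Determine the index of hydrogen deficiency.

Atom tally by fragment:
  cyclopentane ring core → C:5 H:10
  (− 4 ring H displaced by substituents)
  + OCH3 → C:1 H:3 O:1
  + C6H5 → C:6 H:5
  + CH3 → C:1 H:3
  + Cl → Cl:1
Element totals:
  C: 13
  H: 17
  Cl: 1
  O: 1
Molecular formula: C13H17ClO.
DoU = (2C + 2 + N − H − X) / 2 = (2·13 + 2 + 0 − 17 − 1) / 2 = 5.

5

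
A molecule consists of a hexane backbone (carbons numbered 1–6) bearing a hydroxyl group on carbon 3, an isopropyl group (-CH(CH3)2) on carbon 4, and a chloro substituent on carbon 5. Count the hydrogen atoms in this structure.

Atom tally by fragment:
  CH3 → C:1 H:3
  CH2 → C:1 H:2
  CH(OH) → C:1 H:2 O:1
  CH(CH(CH3)2) → C:4 H:8
  CH(Cl) → C:1 H:1 Cl:1
  CH3 → C:1 H:3
Element totals:
  C: 9
  H: 19
  Cl: 1
  O: 1

19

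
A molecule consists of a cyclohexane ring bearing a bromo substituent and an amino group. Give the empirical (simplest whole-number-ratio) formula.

Atom tally by fragment:
  cyclohexane ring core → C:6 H:12
  (− 2 ring H displaced by substituents)
  + Br → Br:1
  + NH2 → N:1 H:2
Element totals:
  C: 6
  H: 12
  Br: 1
  N: 1
Molecular formula: C6H12BrN.
gcd of subscripts (1, 6, 12, 1) = 1, so the empirical formula equals the molecular formula.

C6H12BrN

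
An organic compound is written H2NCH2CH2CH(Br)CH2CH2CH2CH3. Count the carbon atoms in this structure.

Atom tally by fragment:
  H2NCH2 → C:1 H:4 N:1
  CH2 → C:1 H:2
  CH(Br) → C:1 H:1 Br:1
  CH2 → C:1 H:2
  CH2 → C:1 H:2
  CH2 → C:1 H:2
  CH3 → C:1 H:3
Element totals:
  C: 7
  H: 16
  Br: 1
  N: 1

7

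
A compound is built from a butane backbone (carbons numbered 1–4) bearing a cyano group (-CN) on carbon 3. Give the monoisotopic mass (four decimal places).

83.0735

Atom tally by fragment:
  CH3 → C:1 H:3
  CH2 → C:1 H:2
  CH(CN) → C:2 H:1 N:1
  CH3 → C:1 H:3
Element totals:
  C: 5
  H: 9
  N: 1
Molecular formula: C5H9N.
  M = 5(12.0) + 9(1.007825) + 14.003074
    = 60.000000 + 9.070425 + 14.003074 = 83.073499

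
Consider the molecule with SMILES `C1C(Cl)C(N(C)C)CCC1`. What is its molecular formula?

Atom tally by fragment:
  cyclohexane ring core → C:6 H:12
  (− 2 ring H displaced by substituents)
  + Cl → Cl:1
  + N(CH3)2 → N:1 C:2 H:6
Element totals:
  C: 8
  H: 16
  Cl: 1
  N: 1

C8H16ClN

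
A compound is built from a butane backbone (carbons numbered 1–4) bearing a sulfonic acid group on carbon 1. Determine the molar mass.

138.18 g/mol

Atom tally by fragment:
  HO3SCH2 → C:1 H:3 S:1 O:3
  CH2 → C:1 H:2
  CH2 → C:1 H:2
  CH3 → C:1 H:3
Element totals:
  C: 4
  H: 10
  O: 3
  S: 1
Molecular formula: C4H10O3S.
  M = 4(12.011) + 10(1.008) + 3(15.999) + 32.06
    = 48.044 + 10.080 + 47.997 + 32.060 = 138.181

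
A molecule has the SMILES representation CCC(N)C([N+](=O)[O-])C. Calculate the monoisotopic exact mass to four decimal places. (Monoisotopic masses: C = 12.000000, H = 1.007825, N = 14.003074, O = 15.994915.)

132.0899

Atom tally by fragment:
  CH3 → C:1 H:3
  CH2 → C:1 H:2
  CH(NH2) → C:1 H:3 N:1
  CH(NO2) → C:1 H:1 N:1 O:2
  CH3 → C:1 H:3
Element totals:
  C: 5
  H: 12
  N: 2
  O: 2
Molecular formula: C5H12N2O2.
  M = 5(12.0) + 12(1.007825) + 2(14.003074) + 2(15.994915)
    = 60.000000 + 12.093900 + 28.006148 + 31.989830 = 132.089878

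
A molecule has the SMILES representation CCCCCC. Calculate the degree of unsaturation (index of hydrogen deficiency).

Atom tally by fragment:
  CH3 → C:1 H:3
  CH2 → C:1 H:2
  CH2 → C:1 H:2
  CH2 → C:1 H:2
  CH2 → C:1 H:2
  CH3 → C:1 H:3
Element totals:
  C: 6
  H: 14
Molecular formula: C6H14.
DoU = (2C + 2 + N − H − X) / 2 = (2·6 + 2 + 0 − 14 − 0) / 2 = 0.

0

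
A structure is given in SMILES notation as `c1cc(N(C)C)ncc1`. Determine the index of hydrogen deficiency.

4

Atom tally by fragment:
  pyridine ring core → C:5 H:5 N:1
  (− 1 ring H displaced by substituents)
  + N(CH3)2 → N:1 C:2 H:6
Element totals:
  C: 7
  H: 10
  N: 2
Molecular formula: C7H10N2.
DoU = (2C + 2 + N − H − X) / 2 = (2·7 + 2 + 2 − 10 − 0) / 2 = 4.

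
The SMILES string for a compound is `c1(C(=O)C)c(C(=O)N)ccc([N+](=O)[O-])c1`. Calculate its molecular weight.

208.17 g/mol

Atom tally by fragment:
  benzene ring core → C:6 H:6
  (− 3 ring H displaced by substituents)
  + COCH3 → C:2 H:3 O:1
  + CONH2 → C:1 H:2 O:1 N:1
  + NO2 → N:1 O:2
Element totals:
  C: 9
  H: 8
  N: 2
  O: 4
Molecular formula: C9H8N2O4.
  M = 9(12.011) + 8(1.008) + 2(14.007) + 4(15.999)
    = 108.099 + 8.064 + 28.014 + 63.996 = 208.173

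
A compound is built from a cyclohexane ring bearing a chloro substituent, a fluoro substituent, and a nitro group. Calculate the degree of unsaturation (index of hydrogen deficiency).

2

Atom tally by fragment:
  cyclohexane ring core → C:6 H:12
  (− 3 ring H displaced by substituents)
  + Cl → Cl:1
  + F → F:1
  + NO2 → N:1 O:2
Element totals:
  C: 6
  H: 9
  Cl: 1
  F: 1
  N: 1
  O: 2
Molecular formula: C6H9ClFNO2.
DoU = (2C + 2 + N − H − X) / 2 = (2·6 + 2 + 1 − 9 − 2) / 2 = 2.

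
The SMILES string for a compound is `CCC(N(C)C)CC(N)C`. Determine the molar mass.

Atom tally by fragment:
  CH3 → C:1 H:3
  CH2 → C:1 H:2
  CH(N(CH3)2) → C:3 H:7 N:1
  CH2 → C:1 H:2
  CH(NH2) → C:1 H:3 N:1
  CH3 → C:1 H:3
Element totals:
  C: 8
  H: 20
  N: 2
Molecular formula: C8H20N2.
  M = 8(12.011) + 20(1.008) + 2(14.007)
    = 96.088 + 20.160 + 28.014 = 144.262

144.26 g/mol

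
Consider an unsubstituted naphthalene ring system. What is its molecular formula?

Atom tally by fragment:
  naphthalene ring system core → C:10 H:8
Element totals:
  C: 10
  H: 8

C10H8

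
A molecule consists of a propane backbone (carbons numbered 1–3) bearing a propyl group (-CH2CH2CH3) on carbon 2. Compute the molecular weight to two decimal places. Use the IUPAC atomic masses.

Atom tally by fragment:
  CH3 → C:1 H:3
  CH(CH2CH2CH3) → C:4 H:8
  CH3 → C:1 H:3
Element totals:
  C: 6
  H: 14
Molecular formula: C6H14.
  M = 6(12.011) + 14(1.008)
    = 72.066 + 14.112 = 86.178

86.18 g/mol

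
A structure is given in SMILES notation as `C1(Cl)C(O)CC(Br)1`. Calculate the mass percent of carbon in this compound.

25.91%

Atom tally by fragment:
  cyclobutane ring core → C:4 H:8
  (− 3 ring H displaced by substituents)
  + Cl → Cl:1
  + OH → O:1 H:1
  + Br → Br:1
Element totals:
  C: 4
  H: 6
  Br: 1
  Cl: 1
  O: 1
Molecular formula: C4H6BrClO.
Molar mass = 185.445 g/mol.
Mass from C: 4 × 12.011 = 48.044 g/mol.
%C = 48.044 / 185.445 × 100 = 25.91%.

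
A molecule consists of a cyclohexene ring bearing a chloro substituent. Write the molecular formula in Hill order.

C6H9Cl

Atom tally by fragment:
  cyclohexene ring core → C:6 H:10
  (− 1 ring H displaced by substituents)
  + Cl → Cl:1
Element totals:
  C: 6
  H: 9
  Cl: 1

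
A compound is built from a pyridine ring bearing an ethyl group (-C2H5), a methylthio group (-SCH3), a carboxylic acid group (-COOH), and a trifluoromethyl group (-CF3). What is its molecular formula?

C10H10F3NO2S

Atom tally by fragment:
  pyridine ring core → C:5 H:5 N:1
  (− 4 ring H displaced by substituents)
  + C2H5 → C:2 H:5
  + SCH3 → C:1 H:3 S:1
  + COOH → C:1 H:1 O:2
  + CF3 → C:1 F:3
Element totals:
  C: 10
  H: 10
  F: 3
  N: 1
  O: 2
  S: 1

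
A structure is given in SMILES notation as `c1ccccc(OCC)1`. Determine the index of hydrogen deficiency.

4

Atom tally by fragment:
  benzene ring core → C:6 H:6
  (− 1 ring H displaced by substituents)
  + OC2H5 → C:2 H:5 O:1
Element totals:
  C: 8
  H: 10
  O: 1
Molecular formula: C8H10O.
DoU = (2C + 2 + N − H − X) / 2 = (2·8 + 2 + 0 − 10 − 0) / 2 = 4.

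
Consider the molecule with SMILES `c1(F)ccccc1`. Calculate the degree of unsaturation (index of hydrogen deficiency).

Atom tally by fragment:
  benzene ring core → C:6 H:6
  (− 1 ring H displaced by substituents)
  + F → F:1
Element totals:
  C: 6
  H: 5
  F: 1
Molecular formula: C6H5F.
DoU = (2C + 2 + N − H − X) / 2 = (2·6 + 2 + 0 − 5 − 1) / 2 = 4.

4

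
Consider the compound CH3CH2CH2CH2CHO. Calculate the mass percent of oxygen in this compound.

Atom tally by fragment:
  CH3 → C:1 H:3
  CH2 → C:1 H:2
  CH2 → C:1 H:2
  CH2CHO → C:2 H:3 O:1
Element totals:
  C: 5
  H: 10
  O: 1
Molecular formula: C5H10O.
Molar mass = 86.134 g/mol.
Mass from O: 1 × 15.999 = 15.999 g/mol.
%O = 15.999 / 86.134 × 100 = 18.57%.

18.57%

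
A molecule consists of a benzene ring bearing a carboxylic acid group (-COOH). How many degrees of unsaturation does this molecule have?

Atom tally by fragment:
  benzene ring core → C:6 H:6
  (− 1 ring H displaced by substituents)
  + COOH → C:1 H:1 O:2
Element totals:
  C: 7
  H: 6
  O: 2
Molecular formula: C7H6O2.
DoU = (2C + 2 + N − H − X) / 2 = (2·7 + 2 + 0 − 6 − 0) / 2 = 5.

5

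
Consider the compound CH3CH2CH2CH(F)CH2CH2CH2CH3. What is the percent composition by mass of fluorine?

14.37%

Element totals:
  C: 8
  H: 17
  F: 1
Molecular formula: C8H17F.
Molar mass = 132.222 g/mol.
Mass from F: 1 × 18.998 = 18.998 g/mol.
%F = 18.998 / 132.222 × 100 = 14.37%.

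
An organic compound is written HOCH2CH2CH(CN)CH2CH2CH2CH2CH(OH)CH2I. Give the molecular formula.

C10H18INO2

Atom tally by fragment:
  HOCH2 → C:1 H:3 O:1
  CH2 → C:1 H:2
  CH(CN) → C:2 H:1 N:1
  CH2 → C:1 H:2
  CH2 → C:1 H:2
  CH2 → C:1 H:2
  CH2 → C:1 H:2
  CH(OH) → C:1 H:2 O:1
  CH2I → C:1 H:2 I:1
Element totals:
  C: 10
  H: 18
  I: 1
  N: 1
  O: 2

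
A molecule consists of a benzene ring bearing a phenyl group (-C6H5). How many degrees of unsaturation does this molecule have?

8

Atom tally by fragment:
  benzene ring core → C:6 H:6
  (− 1 ring H displaced by substituents)
  + C6H5 → C:6 H:5
Element totals:
  C: 12
  H: 10
Molecular formula: C12H10.
DoU = (2C + 2 + N − H − X) / 2 = (2·12 + 2 + 0 − 10 − 0) / 2 = 8.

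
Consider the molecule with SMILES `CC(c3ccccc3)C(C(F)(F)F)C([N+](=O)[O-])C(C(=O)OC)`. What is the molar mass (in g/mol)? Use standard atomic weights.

319.28 g/mol

Atom tally by fragment:
  CH3 → C:1 H:3
  CH(C6H5) → C:7 H:6
  CH(CF3) → C:2 H:1 F:3
  CH(NO2) → C:1 H:1 N:1 O:2
  CH2COOCH3 → C:3 H:5 O:2
Element totals:
  C: 14
  H: 16
  F: 3
  N: 1
  O: 4
Molecular formula: C14H16F3NO4.
  M = 14(12.011) + 16(1.008) + 3(18.998) + 14.007 + 4(15.999)
    = 168.154 + 16.128 + 56.994 + 14.007 + 63.996 = 319.279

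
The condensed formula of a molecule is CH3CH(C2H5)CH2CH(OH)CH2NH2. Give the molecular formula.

C7H17NO

Atom tally by fragment:
  CH3 → C:1 H:3
  CH(C2H5) → C:3 H:6
  CH2 → C:1 H:2
  CH(OH) → C:1 H:2 O:1
  CH2NH2 → C:1 H:4 N:1
Element totals:
  C: 7
  H: 17
  N: 1
  O: 1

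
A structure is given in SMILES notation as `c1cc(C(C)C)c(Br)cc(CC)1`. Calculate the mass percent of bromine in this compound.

Atom tally by fragment:
  benzene ring core → C:6 H:6
  (− 3 ring H displaced by substituents)
  + CH(CH3)2 → C:3 H:7
  + Br → Br:1
  + C2H5 → C:2 H:5
Element totals:
  C: 11
  H: 15
  Br: 1
Molecular formula: C11H15Br.
Molar mass = 227.145 g/mol.
Mass from Br: 1 × 79.904 = 79.904 g/mol.
%Br = 79.904 / 227.145 × 100 = 35.18%.

35.18%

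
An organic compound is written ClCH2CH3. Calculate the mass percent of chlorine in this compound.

54.95%

Atom tally by fragment:
  ClCH2 → C:1 H:2 Cl:1
  CH3 → C:1 H:3
Element totals:
  C: 2
  H: 5
  Cl: 1
Molecular formula: C2H5Cl.
Molar mass = 64.512 g/mol.
Mass from Cl: 1 × 35.45 = 35.450 g/mol.
%Cl = 35.450 / 64.512 × 100 = 54.95%.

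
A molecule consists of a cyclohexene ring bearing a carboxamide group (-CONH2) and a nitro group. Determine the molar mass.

Atom tally by fragment:
  cyclohexene ring core → C:6 H:10
  (− 2 ring H displaced by substituents)
  + CONH2 → C:1 H:2 O:1 N:1
  + NO2 → N:1 O:2
Element totals:
  C: 7
  H: 10
  N: 2
  O: 3
Molecular formula: C7H10N2O3.
  M = 7(12.011) + 10(1.008) + 2(14.007) + 3(15.999)
    = 84.077 + 10.080 + 28.014 + 47.997 = 170.168

170.17 g/mol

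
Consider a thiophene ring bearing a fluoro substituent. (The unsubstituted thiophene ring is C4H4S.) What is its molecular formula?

Atom tally by fragment:
  thiophene ring core → C:4 H:4 S:1
  (− 1 ring H displaced by substituents)
  + F → F:1
Element totals:
  C: 4
  H: 3
  F: 1
  S: 1

C4H3FS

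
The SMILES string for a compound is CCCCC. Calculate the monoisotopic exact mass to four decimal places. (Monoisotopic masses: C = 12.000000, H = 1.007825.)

72.0939

Atom tally by fragment:
  CH3 → C:1 H:3
  CH2 → C:1 H:2
  CH2 → C:1 H:2
  CH2 → C:1 H:2
  CH3 → C:1 H:3
Element totals:
  C: 5
  H: 12
Molecular formula: C5H12.
  M = 5(12.0) + 12(1.007825)
    = 60.000000 + 12.093900 = 72.093900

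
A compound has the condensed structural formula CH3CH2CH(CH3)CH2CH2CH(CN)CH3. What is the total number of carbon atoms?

Atom tally by fragment:
  CH3 → C:1 H:3
  CH2 → C:1 H:2
  CH(CH3) → C:2 H:4
  CH2 → C:1 H:2
  CH2 → C:1 H:2
  CH(CN) → C:2 H:1 N:1
  CH3 → C:1 H:3
Element totals:
  C: 9
  H: 17
  N: 1

9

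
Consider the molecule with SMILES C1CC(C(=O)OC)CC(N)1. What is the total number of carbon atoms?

Atom tally by fragment:
  cyclopentane ring core → C:5 H:10
  (− 2 ring H displaced by substituents)
  + COOCH3 → C:2 H:3 O:2
  + NH2 → N:1 H:2
Element totals:
  C: 7
  H: 13
  N: 1
  O: 2

7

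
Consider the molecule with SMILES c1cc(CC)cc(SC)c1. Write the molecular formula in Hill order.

Atom tally by fragment:
  benzene ring core → C:6 H:6
  (− 2 ring H displaced by substituents)
  + C2H5 → C:2 H:5
  + SCH3 → C:1 H:3 S:1
Element totals:
  C: 9
  H: 12
  S: 1

C9H12S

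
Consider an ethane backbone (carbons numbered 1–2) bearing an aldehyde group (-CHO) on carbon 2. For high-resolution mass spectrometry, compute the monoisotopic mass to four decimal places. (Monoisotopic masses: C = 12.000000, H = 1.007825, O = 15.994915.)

Atom tally by fragment:
  CH3 → C:1 H:3
  CH2CHO → C:2 H:3 O:1
Element totals:
  C: 3
  H: 6
  O: 1
Molecular formula: C3H6O.
  M = 3(12.0) + 6(1.007825) + 15.994915
    = 36.000000 + 6.046950 + 15.994915 = 58.041865

58.0419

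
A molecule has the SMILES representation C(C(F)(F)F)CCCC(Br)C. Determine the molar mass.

Atom tally by fragment:
  F3CCH2 → C:2 H:2 F:3
  CH2 → C:1 H:2
  CH2 → C:1 H:2
  CH2 → C:1 H:2
  CH(Br) → C:1 H:1 Br:1
  CH3 → C:1 H:3
Element totals:
  C: 7
  H: 12
  Br: 1
  F: 3
Molecular formula: C7H12BrF3.
  M = 7(12.011) + 12(1.008) + 79.904 + 3(18.998)
    = 84.077 + 12.096 + 79.904 + 56.994 = 233.071

233.07 g/mol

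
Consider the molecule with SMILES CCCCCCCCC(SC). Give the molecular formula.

C10H22S

Atom tally by fragment:
  CH3 → C:1 H:3
  CH2 → C:1 H:2
  CH2 → C:1 H:2
  CH2 → C:1 H:2
  CH2 → C:1 H:2
  CH2 → C:1 H:2
  CH2 → C:1 H:2
  CH2 → C:1 H:2
  CH2SCH3 → C:2 H:5 S:1
Element totals:
  C: 10
  H: 22
  S: 1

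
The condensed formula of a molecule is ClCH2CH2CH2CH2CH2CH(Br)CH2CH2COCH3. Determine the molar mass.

Atom tally by fragment:
  ClCH2 → C:1 H:2 Cl:1
  CH2 → C:1 H:2
  CH2 → C:1 H:2
  CH2 → C:1 H:2
  CH2 → C:1 H:2
  CH(Br) → C:1 H:1 Br:1
  CH2 → C:1 H:2
  CH2COCH3 → C:3 H:5 O:1
Element totals:
  C: 10
  H: 18
  Br: 1
  Cl: 1
  O: 1
Molecular formula: C10H18BrClO.
  M = 10(12.011) + 18(1.008) + 79.904 + 35.45 + 15.999
    = 120.110 + 18.144 + 79.904 + 35.450 + 15.999 = 269.607

269.61 g/mol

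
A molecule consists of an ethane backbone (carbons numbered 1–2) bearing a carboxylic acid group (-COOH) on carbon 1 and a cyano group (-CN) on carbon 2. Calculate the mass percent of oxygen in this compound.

Atom tally by fragment:
  HOOCCH2 → C:2 H:3 O:2
  CH2CN → C:2 H:2 N:1
Element totals:
  C: 4
  H: 5
  N: 1
  O: 2
Molecular formula: C4H5NO2.
Molar mass = 99.089 g/mol.
Mass from O: 2 × 15.999 = 31.998 g/mol.
%O = 31.998 / 99.089 × 100 = 32.29%.

32.29%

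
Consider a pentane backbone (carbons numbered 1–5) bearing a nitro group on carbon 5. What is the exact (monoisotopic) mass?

Atom tally by fragment:
  CH3 → C:1 H:3
  CH2 → C:1 H:2
  CH2 → C:1 H:2
  CH2 → C:1 H:2
  CH2NO2 → C:1 H:2 N:1 O:2
Element totals:
  C: 5
  H: 11
  N: 1
  O: 2
Molecular formula: C5H11NO2.
  M = 5(12.0) + 11(1.007825) + 14.003074 + 2(15.994915)
    = 60.000000 + 11.086075 + 14.003074 + 31.989830 = 117.078979

117.0790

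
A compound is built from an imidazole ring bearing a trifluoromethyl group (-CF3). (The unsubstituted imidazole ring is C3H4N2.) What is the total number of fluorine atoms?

Atom tally by fragment:
  imidazole ring core → C:3 H:4 N:2
  (− 1 ring H displaced by substituents)
  + CF3 → C:1 F:3
Element totals:
  C: 4
  H: 3
  F: 3
  N: 2

3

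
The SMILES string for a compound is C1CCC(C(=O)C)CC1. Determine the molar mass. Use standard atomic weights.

126.20 g/mol

Atom tally by fragment:
  cyclohexane ring core → C:6 H:12
  (− 1 ring H displaced by substituents)
  + COCH3 → C:2 H:3 O:1
Element totals:
  C: 8
  H: 14
  O: 1
Molecular formula: C8H14O.
  M = 8(12.011) + 14(1.008) + 15.999
    = 96.088 + 14.112 + 15.999 = 126.199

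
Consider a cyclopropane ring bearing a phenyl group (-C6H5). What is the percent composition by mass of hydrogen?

Atom tally by fragment:
  cyclopropane ring core → C:3 H:6
  (− 1 ring H displaced by substituents)
  + C6H5 → C:6 H:5
Element totals:
  C: 9
  H: 10
Molecular formula: C9H10.
Molar mass = 118.179 g/mol.
Mass from H: 10 × 1.008 = 10.080 g/mol.
%H = 10.080 / 118.179 × 100 = 8.53%.

8.53%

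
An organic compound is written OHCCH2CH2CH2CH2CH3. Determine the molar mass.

100.16 g/mol

Atom tally by fragment:
  OHCCH2 → C:2 H:3 O:1
  CH2 → C:1 H:2
  CH2 → C:1 H:2
  CH2 → C:1 H:2
  CH3 → C:1 H:3
Element totals:
  C: 6
  H: 12
  O: 1
Molecular formula: C6H12O.
  M = 6(12.011) + 12(1.008) + 15.999
    = 72.066 + 12.096 + 15.999 = 100.161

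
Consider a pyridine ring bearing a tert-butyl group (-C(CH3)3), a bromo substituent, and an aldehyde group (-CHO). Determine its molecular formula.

Atom tally by fragment:
  pyridine ring core → C:5 H:5 N:1
  (− 3 ring H displaced by substituents)
  + C(CH3)3 → C:4 H:9
  + Br → Br:1
  + CHO → C:1 H:1 O:1
Element totals:
  C: 10
  H: 12
  Br: 1
  N: 1
  O: 1

C10H12BrNO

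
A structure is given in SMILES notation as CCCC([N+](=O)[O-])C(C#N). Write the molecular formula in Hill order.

C6H10N2O2

Atom tally by fragment:
  CH3 → C:1 H:3
  CH2 → C:1 H:2
  CH2 → C:1 H:2
  CH(NO2) → C:1 H:1 N:1 O:2
  CH2CN → C:2 H:2 N:1
Element totals:
  C: 6
  H: 10
  N: 2
  O: 2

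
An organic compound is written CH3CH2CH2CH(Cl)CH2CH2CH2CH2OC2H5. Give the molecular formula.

Atom tally by fragment:
  CH3 → C:1 H:3
  CH2 → C:1 H:2
  CH2 → C:1 H:2
  CH(Cl) → C:1 H:1 Cl:1
  CH2 → C:1 H:2
  CH2 → C:1 H:2
  CH2 → C:1 H:2
  CH2OC2H5 → C:3 H:7 O:1
Element totals:
  C: 10
  H: 21
  Cl: 1
  O: 1

C10H21ClO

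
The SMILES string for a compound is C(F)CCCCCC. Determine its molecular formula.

C7H15F

Atom tally by fragment:
  FCH2 → C:1 H:2 F:1
  CH2 → C:1 H:2
  CH2 → C:1 H:2
  CH2 → C:1 H:2
  CH2 → C:1 H:2
  CH2 → C:1 H:2
  CH3 → C:1 H:3
Element totals:
  C: 7
  H: 15
  F: 1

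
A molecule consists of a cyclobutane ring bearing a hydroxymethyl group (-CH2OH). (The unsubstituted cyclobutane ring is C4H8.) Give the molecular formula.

C5H10O

Atom tally by fragment:
  cyclobutane ring core → C:4 H:8
  (− 1 ring H displaced by substituents)
  + CH2OH → C:1 H:3 O:1
Element totals:
  C: 5
  H: 10
  O: 1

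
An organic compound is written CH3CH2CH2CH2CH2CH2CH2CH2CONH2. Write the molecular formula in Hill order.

Atom tally by fragment:
  CH3 → C:1 H:3
  CH2 → C:1 H:2
  CH2 → C:1 H:2
  CH2 → C:1 H:2
  CH2 → C:1 H:2
  CH2 → C:1 H:2
  CH2 → C:1 H:2
  CH2CONH2 → C:2 H:4 O:1 N:1
Element totals:
  C: 9
  H: 19
  N: 1
  O: 1

C9H19NO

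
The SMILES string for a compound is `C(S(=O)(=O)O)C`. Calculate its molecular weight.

110.13 g/mol

Atom tally by fragment:
  HO3SCH2 → C:1 H:3 S:1 O:3
  CH3 → C:1 H:3
Element totals:
  C: 2
  H: 6
  O: 3
  S: 1
Molecular formula: C2H6O3S.
  M = 2(12.011) + 6(1.008) + 3(15.999) + 32.06
    = 24.022 + 6.048 + 47.997 + 32.060 = 110.127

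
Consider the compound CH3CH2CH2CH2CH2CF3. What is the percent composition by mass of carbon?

Atom tally by fragment:
  CH3 → C:1 H:3
  CH2 → C:1 H:2
  CH2 → C:1 H:2
  CH2 → C:1 H:2
  CH2CF3 → C:2 H:2 F:3
Element totals:
  C: 6
  H: 11
  F: 3
Molecular formula: C6H11F3.
Molar mass = 140.148 g/mol.
Mass from C: 6 × 12.011 = 72.066 g/mol.
%C = 72.066 / 140.148 × 100 = 51.42%.

51.42%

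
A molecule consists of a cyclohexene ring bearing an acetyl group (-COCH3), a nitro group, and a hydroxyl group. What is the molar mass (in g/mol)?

185.18 g/mol

Atom tally by fragment:
  cyclohexene ring core → C:6 H:10
  (− 3 ring H displaced by substituents)
  + COCH3 → C:2 H:3 O:1
  + NO2 → N:1 O:2
  + OH → O:1 H:1
Element totals:
  C: 8
  H: 11
  N: 1
  O: 4
Molecular formula: C8H11NO4.
  M = 8(12.011) + 11(1.008) + 14.007 + 4(15.999)
    = 96.088 + 11.088 + 14.007 + 63.996 = 185.179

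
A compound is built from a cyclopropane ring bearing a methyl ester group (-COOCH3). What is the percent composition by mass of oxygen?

Atom tally by fragment:
  cyclopropane ring core → C:3 H:6
  (− 1 ring H displaced by substituents)
  + COOCH3 → C:2 H:3 O:2
Element totals:
  C: 5
  H: 8
  O: 2
Molecular formula: C5H8O2.
Molar mass = 100.117 g/mol.
Mass from O: 2 × 15.999 = 31.998 g/mol.
%O = 31.998 / 100.117 × 100 = 31.96%.

31.96%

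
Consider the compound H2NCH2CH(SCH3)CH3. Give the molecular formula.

Element totals:
  C: 4
  H: 11
  N: 1
  S: 1

C4H11NS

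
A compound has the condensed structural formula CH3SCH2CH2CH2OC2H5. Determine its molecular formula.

Atom tally by fragment:
  CH3SCH2 → C:2 H:5 S:1
  CH2 → C:1 H:2
  CH2OC2H5 → C:3 H:7 O:1
Element totals:
  C: 6
  H: 14
  O: 1
  S: 1

C6H14OS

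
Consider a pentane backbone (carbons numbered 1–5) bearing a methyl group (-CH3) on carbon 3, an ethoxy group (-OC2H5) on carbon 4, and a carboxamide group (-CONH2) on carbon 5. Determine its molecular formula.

Atom tally by fragment:
  CH3 → C:1 H:3
  CH2 → C:1 H:2
  CH(CH3) → C:2 H:4
  CH(OC2H5) → C:3 H:6 O:1
  CH2CONH2 → C:2 H:4 O:1 N:1
Element totals:
  C: 9
  H: 19
  N: 1
  O: 2

C9H19NO2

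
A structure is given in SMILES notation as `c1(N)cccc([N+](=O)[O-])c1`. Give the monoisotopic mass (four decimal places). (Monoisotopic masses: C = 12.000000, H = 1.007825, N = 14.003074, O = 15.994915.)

Atom tally by fragment:
  benzene ring core → C:6 H:6
  (− 2 ring H displaced by substituents)
  + NH2 → N:1 H:2
  + NO2 → N:1 O:2
Element totals:
  C: 6
  H: 6
  N: 2
  O: 2
Molecular formula: C6H6N2O2.
  M = 6(12.0) + 6(1.007825) + 2(14.003074) + 2(15.994915)
    = 72.000000 + 6.046950 + 28.006148 + 31.989830 = 138.042928

138.0429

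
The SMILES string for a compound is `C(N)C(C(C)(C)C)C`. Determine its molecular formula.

C7H17N

Atom tally by fragment:
  H2NCH2 → C:1 H:4 N:1
  CH(C(CH3)3) → C:5 H:10
  CH3 → C:1 H:3
Element totals:
  C: 7
  H: 17
  N: 1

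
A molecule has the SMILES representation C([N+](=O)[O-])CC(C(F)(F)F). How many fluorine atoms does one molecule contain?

3

Atom tally by fragment:
  O2NCH2 → C:1 H:2 N:1 O:2
  CH2 → C:1 H:2
  CH2CF3 → C:2 H:2 F:3
Element totals:
  C: 4
  H: 6
  F: 3
  N: 1
  O: 2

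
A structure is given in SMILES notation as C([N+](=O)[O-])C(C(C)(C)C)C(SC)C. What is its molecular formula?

C9H19NO2S

Atom tally by fragment:
  O2NCH2 → C:1 H:2 N:1 O:2
  CH(C(CH3)3) → C:5 H:10
  CH(SCH3) → C:2 H:4 S:1
  CH3 → C:1 H:3
Element totals:
  C: 9
  H: 19
  N: 1
  O: 2
  S: 1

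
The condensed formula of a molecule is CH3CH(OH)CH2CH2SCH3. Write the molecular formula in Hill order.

C5H12OS

Element totals:
  C: 5
  H: 12
  O: 1
  S: 1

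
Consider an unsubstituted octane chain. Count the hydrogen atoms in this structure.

18

Atom tally by fragment:
  CH3 → C:1 H:3
  CH2 → C:1 H:2
  CH2 → C:1 H:2
  CH2 → C:1 H:2
  CH2 → C:1 H:2
  CH2 → C:1 H:2
  CH2 → C:1 H:2
  CH3 → C:1 H:3
Element totals:
  C: 8
  H: 18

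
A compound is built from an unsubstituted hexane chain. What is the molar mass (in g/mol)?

86.18 g/mol

Atom tally by fragment:
  CH3 → C:1 H:3
  CH2 → C:1 H:2
  CH2 → C:1 H:2
  CH2 → C:1 H:2
  CH2 → C:1 H:2
  CH3 → C:1 H:3
Element totals:
  C: 6
  H: 14
Molecular formula: C6H14.
  M = 6(12.011) + 14(1.008)
    = 72.066 + 14.112 = 86.178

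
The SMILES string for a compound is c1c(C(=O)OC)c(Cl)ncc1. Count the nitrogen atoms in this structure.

Atom tally by fragment:
  pyridine ring core → C:5 H:5 N:1
  (− 2 ring H displaced by substituents)
  + COOCH3 → C:2 H:3 O:2
  + Cl → Cl:1
Element totals:
  C: 7
  H: 6
  Cl: 1
  N: 1
  O: 2

1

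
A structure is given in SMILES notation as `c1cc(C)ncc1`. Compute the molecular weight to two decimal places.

93.13 g/mol

Atom tally by fragment:
  pyridine ring core → C:5 H:5 N:1
  (− 1 ring H displaced by substituents)
  + CH3 → C:1 H:3
Element totals:
  C: 6
  H: 7
  N: 1
Molecular formula: C6H7N.
  M = 6(12.011) + 7(1.008) + 14.007
    = 72.066 + 7.056 + 14.007 = 93.129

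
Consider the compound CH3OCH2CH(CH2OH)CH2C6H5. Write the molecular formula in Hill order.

C11H16O2

Atom tally by fragment:
  CH3OCH2 → C:2 H:5 O:1
  CH(CH2OH) → C:2 H:4 O:1
  CH2C6H5 → C:7 H:7
Element totals:
  C: 11
  H: 16
  O: 2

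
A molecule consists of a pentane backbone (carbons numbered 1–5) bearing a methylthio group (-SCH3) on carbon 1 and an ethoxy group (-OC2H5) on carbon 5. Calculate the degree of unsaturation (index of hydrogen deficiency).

Atom tally by fragment:
  CH3SCH2 → C:2 H:5 S:1
  CH2 → C:1 H:2
  CH2 → C:1 H:2
  CH2 → C:1 H:2
  CH2OC2H5 → C:3 H:7 O:1
Element totals:
  C: 8
  H: 18
  O: 1
  S: 1
Molecular formula: C8H18OS.
DoU = (2C + 2 + N − H − X) / 2 = (2·8 + 2 + 0 − 18 − 0) / 2 = 0.

0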